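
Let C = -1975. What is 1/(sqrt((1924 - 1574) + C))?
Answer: -I*sqrt(65)/325 ≈ -0.024807*I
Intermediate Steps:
1/(sqrt((1924 - 1574) + C)) = 1/(sqrt((1924 - 1574) - 1975)) = 1/(sqrt(350 - 1975)) = 1/(sqrt(-1625)) = 1/(5*I*sqrt(65)) = -I*sqrt(65)/325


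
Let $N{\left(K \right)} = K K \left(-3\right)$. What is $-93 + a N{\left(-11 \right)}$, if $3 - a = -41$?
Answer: $-16065$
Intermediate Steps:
$a = 44$ ($a = 3 - -41 = 3 + 41 = 44$)
$N{\left(K \right)} = - 3 K^{2}$ ($N{\left(K \right)} = K^{2} \left(-3\right) = - 3 K^{2}$)
$-93 + a N{\left(-11 \right)} = -93 + 44 \left(- 3 \left(-11\right)^{2}\right) = -93 + 44 \left(\left(-3\right) 121\right) = -93 + 44 \left(-363\right) = -93 - 15972 = -16065$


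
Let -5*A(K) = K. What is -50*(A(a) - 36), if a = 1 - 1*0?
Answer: 1810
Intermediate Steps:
a = 1 (a = 1 + 0 = 1)
A(K) = -K/5
-50*(A(a) - 36) = -50*(-⅕*1 - 36) = -50*(-⅕ - 36) = -50*(-181/5) = 1810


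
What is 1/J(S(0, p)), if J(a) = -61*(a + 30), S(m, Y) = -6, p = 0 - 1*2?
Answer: -1/1464 ≈ -0.00068306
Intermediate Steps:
p = -2 (p = 0 - 2 = -2)
J(a) = -1830 - 61*a (J(a) = -61*(30 + a) = -1830 - 61*a)
1/J(S(0, p)) = 1/(-1830 - 61*(-6)) = 1/(-1830 + 366) = 1/(-1464) = -1/1464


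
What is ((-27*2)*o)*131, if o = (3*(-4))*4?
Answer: 339552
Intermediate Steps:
o = -48 (o = -12*4 = -48)
((-27*2)*o)*131 = (-27*2*(-48))*131 = -54*(-48)*131 = 2592*131 = 339552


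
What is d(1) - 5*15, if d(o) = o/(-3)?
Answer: -226/3 ≈ -75.333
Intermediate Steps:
d(o) = -o/3 (d(o) = o*(-1/3) = -o/3)
d(1) - 5*15 = -1/3*1 - 5*15 = -1/3 - 75 = -226/3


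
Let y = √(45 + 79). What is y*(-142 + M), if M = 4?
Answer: -276*√31 ≈ -1536.7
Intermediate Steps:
y = 2*√31 (y = √124 = 2*√31 ≈ 11.136)
y*(-142 + M) = (2*√31)*(-142 + 4) = (2*√31)*(-138) = -276*√31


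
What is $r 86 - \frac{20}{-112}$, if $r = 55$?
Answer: $\frac{132445}{28} \approx 4730.2$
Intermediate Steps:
$r 86 - \frac{20}{-112} = 55 \cdot 86 - \frac{20}{-112} = 4730 - - \frac{5}{28} = 4730 + \frac{5}{28} = \frac{132445}{28}$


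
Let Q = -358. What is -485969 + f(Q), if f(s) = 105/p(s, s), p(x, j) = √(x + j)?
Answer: -485969 - 105*I*√179/358 ≈ -4.8597e+5 - 3.924*I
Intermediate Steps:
p(x, j) = √(j + x)
f(s) = 105*√2/(2*√s) (f(s) = 105/(√(s + s)) = 105/(√(2*s)) = 105/((√2*√s)) = 105*(√2/(2*√s)) = 105*√2/(2*√s))
-485969 + f(Q) = -485969 + 105*√2/(2*√(-358)) = -485969 + 105*√2*(-I*√358/358)/2 = -485969 - 105*I*√179/358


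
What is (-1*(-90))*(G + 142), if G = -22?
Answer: 10800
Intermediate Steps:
(-1*(-90))*(G + 142) = (-1*(-90))*(-22 + 142) = 90*120 = 10800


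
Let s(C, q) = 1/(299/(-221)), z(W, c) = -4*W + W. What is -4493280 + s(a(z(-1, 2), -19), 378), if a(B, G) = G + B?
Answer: -103345457/23 ≈ -4.4933e+6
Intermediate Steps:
z(W, c) = -3*W
a(B, G) = B + G
s(C, q) = -17/23 (s(C, q) = 1/(299*(-1/221)) = 1/(-23/17) = -17/23)
-4493280 + s(a(z(-1, 2), -19), 378) = -4493280 - 17/23 = -103345457/23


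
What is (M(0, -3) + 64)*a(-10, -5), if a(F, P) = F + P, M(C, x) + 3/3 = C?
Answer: -945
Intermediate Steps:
M(C, x) = -1 + C
(M(0, -3) + 64)*a(-10, -5) = ((-1 + 0) + 64)*(-10 - 5) = (-1 + 64)*(-15) = 63*(-15) = -945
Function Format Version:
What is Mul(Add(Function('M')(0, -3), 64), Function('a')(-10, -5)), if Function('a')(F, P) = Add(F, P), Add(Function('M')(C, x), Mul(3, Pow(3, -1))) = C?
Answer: -945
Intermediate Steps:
Function('M')(C, x) = Add(-1, C)
Mul(Add(Function('M')(0, -3), 64), Function('a')(-10, -5)) = Mul(Add(Add(-1, 0), 64), Add(-10, -5)) = Mul(Add(-1, 64), -15) = Mul(63, -15) = -945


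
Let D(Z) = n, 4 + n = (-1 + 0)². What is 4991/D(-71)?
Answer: -4991/3 ≈ -1663.7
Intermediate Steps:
n = -3 (n = -4 + (-1 + 0)² = -4 + (-1)² = -4 + 1 = -3)
D(Z) = -3
4991/D(-71) = 4991/(-3) = 4991*(-⅓) = -4991/3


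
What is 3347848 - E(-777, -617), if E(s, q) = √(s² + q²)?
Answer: 3347848 - √984418 ≈ 3.3469e+6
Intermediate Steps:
E(s, q) = √(q² + s²)
3347848 - E(-777, -617) = 3347848 - √((-617)² + (-777)²) = 3347848 - √(380689 + 603729) = 3347848 - √984418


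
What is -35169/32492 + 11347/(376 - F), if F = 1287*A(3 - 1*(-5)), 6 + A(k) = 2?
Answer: 10900823/11217863 ≈ 0.97174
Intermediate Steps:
A(k) = -4 (A(k) = -6 + 2 = -4)
F = -5148 (F = 1287*(-4) = -5148)
-35169/32492 + 11347/(376 - F) = -35169/32492 + 11347/(376 - 1*(-5148)) = -35169*1/32492 + 11347/(376 + 5148) = -35169/32492 + 11347/5524 = 10900823/11217863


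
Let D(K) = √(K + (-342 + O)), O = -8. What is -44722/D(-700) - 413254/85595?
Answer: -413254/85595 + 22361*I*√42/105 ≈ -4.828 + 1380.2*I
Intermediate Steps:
D(K) = √(-350 + K) (D(K) = √(K + (-342 - 8)) = √(K - 350) = √(-350 + K))
-44722/D(-700) - 413254/85595 = -44722/√(-350 - 700) - 413254/85595 = -44722*(-I*√42/210) - 413254*1/85595 = -44722*(-I*√42/210) - 413254/85595 = -(-22361)*I*√42/105 - 413254/85595 = 22361*I*√42/105 - 413254/85595 = -413254/85595 + 22361*I*√42/105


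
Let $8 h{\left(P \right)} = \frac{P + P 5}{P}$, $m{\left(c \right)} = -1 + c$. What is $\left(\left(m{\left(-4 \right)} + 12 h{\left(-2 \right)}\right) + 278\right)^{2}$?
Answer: $79524$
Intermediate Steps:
$h{\left(P \right)} = \frac{3}{4}$ ($h{\left(P \right)} = \frac{\left(P + P 5\right) \frac{1}{P}}{8} = \frac{\left(P + 5 P\right) \frac{1}{P}}{8} = \frac{6 P \frac{1}{P}}{8} = \frac{1}{8} \cdot 6 = \frac{3}{4}$)
$\left(\left(m{\left(-4 \right)} + 12 h{\left(-2 \right)}\right) + 278\right)^{2} = \left(\left(\left(-1 - 4\right) + 12 \cdot \frac{3}{4}\right) + 278\right)^{2} = \left(\left(-5 + 9\right) + 278\right)^{2} = \left(4 + 278\right)^{2} = 282^{2} = 79524$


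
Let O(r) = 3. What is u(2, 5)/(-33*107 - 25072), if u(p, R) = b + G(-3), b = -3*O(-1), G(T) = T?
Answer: 12/28603 ≈ 0.00041954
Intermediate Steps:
b = -9 (b = -3*3 = -9)
u(p, R) = -12 (u(p, R) = -9 - 3 = -12)
u(2, 5)/(-33*107 - 25072) = -12/(-33*107 - 25072) = -12/(-3531 - 25072) = -12/(-28603) = -1/28603*(-12) = 12/28603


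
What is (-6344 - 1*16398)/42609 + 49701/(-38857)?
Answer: -428770829/236522559 ≈ -1.8128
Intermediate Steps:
(-6344 - 1*16398)/42609 + 49701/(-38857) = (-6344 - 16398)*(1/42609) + 49701*(-1/38857) = -22742*1/42609 - 49701/38857 = -22742/42609 - 49701/38857 = -428770829/236522559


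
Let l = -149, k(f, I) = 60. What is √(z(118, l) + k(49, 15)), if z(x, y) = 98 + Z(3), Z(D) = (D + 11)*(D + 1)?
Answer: √214 ≈ 14.629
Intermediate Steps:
Z(D) = (1 + D)*(11 + D) (Z(D) = (11 + D)*(1 + D) = (1 + D)*(11 + D))
z(x, y) = 154 (z(x, y) = 98 + (11 + 3² + 12*3) = 98 + (11 + 9 + 36) = 98 + 56 = 154)
√(z(118, l) + k(49, 15)) = √(154 + 60) = √214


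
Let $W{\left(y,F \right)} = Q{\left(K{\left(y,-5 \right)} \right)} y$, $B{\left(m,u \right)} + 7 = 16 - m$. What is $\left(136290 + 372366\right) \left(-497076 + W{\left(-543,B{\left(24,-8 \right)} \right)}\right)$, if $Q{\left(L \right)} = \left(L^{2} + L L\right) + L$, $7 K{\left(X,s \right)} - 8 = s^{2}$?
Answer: $- \frac{13054560104016}{49} \approx -2.6642 \cdot 10^{11}$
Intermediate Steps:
$B{\left(m,u \right)} = 9 - m$ ($B{\left(m,u \right)} = -7 - \left(-16 + m\right) = 9 - m$)
$K{\left(X,s \right)} = \frac{8}{7} + \frac{s^{2}}{7}$
$Q{\left(L \right)} = L + 2 L^{2}$ ($Q{\left(L \right)} = \left(L^{2} + L^{2}\right) + L = 2 L^{2} + L = L + 2 L^{2}$)
$W{\left(y,F \right)} = \frac{2409 y}{49}$ ($W{\left(y,F \right)} = \left(\frac{8}{7} + \frac{\left(-5\right)^{2}}{7}\right) \left(1 + 2 \left(\frac{8}{7} + \frac{\left(-5\right)^{2}}{7}\right)\right) y = \left(\frac{8}{7} + \frac{1}{7} \cdot 25\right) \left(1 + 2 \left(\frac{8}{7} + \frac{1}{7} \cdot 25\right)\right) y = \left(\frac{8}{7} + \frac{25}{7}\right) \left(1 + 2 \left(\frac{8}{7} + \frac{25}{7}\right)\right) y = \frac{33 \left(1 + 2 \cdot \frac{33}{7}\right)}{7} y = \frac{33 \left(1 + \frac{66}{7}\right)}{7} y = \frac{33}{7} \cdot \frac{73}{7} y = \frac{2409 y}{49}$)
$\left(136290 + 372366\right) \left(-497076 + W{\left(-543,B{\left(24,-8 \right)} \right)}\right) = \left(136290 + 372366\right) \left(-497076 + \frac{2409}{49} \left(-543\right)\right) = 508656 \left(-497076 - \frac{1308087}{49}\right) = 508656 \left(- \frac{25664811}{49}\right) = - \frac{13054560104016}{49}$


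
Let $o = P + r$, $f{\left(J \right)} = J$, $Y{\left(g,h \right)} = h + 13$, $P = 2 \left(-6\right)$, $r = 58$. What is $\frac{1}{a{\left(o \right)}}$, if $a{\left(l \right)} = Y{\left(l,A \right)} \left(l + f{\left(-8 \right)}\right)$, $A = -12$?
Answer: $\frac{1}{38} \approx 0.026316$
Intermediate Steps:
$P = -12$
$Y{\left(g,h \right)} = 13 + h$
$o = 46$ ($o = -12 + 58 = 46$)
$a{\left(l \right)} = -8 + l$ ($a{\left(l \right)} = \left(13 - 12\right) \left(l - 8\right) = 1 \left(-8 + l\right) = -8 + l$)
$\frac{1}{a{\left(o \right)}} = \frac{1}{-8 + 46} = \frac{1}{38}$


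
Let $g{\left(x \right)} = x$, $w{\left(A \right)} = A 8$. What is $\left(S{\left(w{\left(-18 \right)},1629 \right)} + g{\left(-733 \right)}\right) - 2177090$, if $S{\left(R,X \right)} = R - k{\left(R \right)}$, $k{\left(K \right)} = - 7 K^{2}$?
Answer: $-2032815$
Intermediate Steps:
$w{\left(A \right)} = 8 A$
$S{\left(R,X \right)} = R + 7 R^{2}$ ($S{\left(R,X \right)} = R - - 7 R^{2} = R + 7 R^{2}$)
$\left(S{\left(w{\left(-18 \right)},1629 \right)} + g{\left(-733 \right)}\right) - 2177090 = \left(8 \left(-18\right) \left(1 + 7 \cdot 8 \left(-18\right)\right) - 733\right) - 2177090 = \left(- 144 \left(1 + 7 \left(-144\right)\right) - 733\right) - 2177090 = \left(- 144 \left(1 - 1008\right) - 733\right) - 2177090 = \left(\left(-144\right) \left(-1007\right) - 733\right) - 2177090 = \left(145008 - 733\right) - 2177090 = 144275 - 2177090 = -2032815$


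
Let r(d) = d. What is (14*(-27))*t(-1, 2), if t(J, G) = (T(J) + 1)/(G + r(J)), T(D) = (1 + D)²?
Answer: -378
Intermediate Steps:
t(J, G) = (1 + (1 + J)²)/(G + J) (t(J, G) = ((1 + J)² + 1)/(G + J) = (1 + (1 + J)²)/(G + J))
(14*(-27))*t(-1, 2) = (14*(-27))*((1 + (1 - 1)²)/(2 - 1)) = -378*(1 + 0²)/1 = -378*(1 + 0) = -378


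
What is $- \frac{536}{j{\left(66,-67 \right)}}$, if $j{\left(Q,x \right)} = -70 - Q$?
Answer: $\frac{67}{17} \approx 3.9412$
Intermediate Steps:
$- \frac{536}{j{\left(66,-67 \right)}} = - \frac{536}{-70 - 66} = - \frac{536}{-136} = \left(-536\right) \left(- \frac{1}{136}\right) = \frac{67}{17}$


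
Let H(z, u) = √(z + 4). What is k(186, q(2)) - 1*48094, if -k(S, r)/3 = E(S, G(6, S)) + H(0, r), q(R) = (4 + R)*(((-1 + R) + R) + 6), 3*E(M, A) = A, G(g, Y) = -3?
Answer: -48097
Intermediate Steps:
H(z, u) = √(4 + z)
E(M, A) = A/3
q(R) = (4 + R)*(5 + 2*R) (q(R) = (4 + R)*((-1 + 2*R) + 6) = (4 + R)*(5 + 2*R))
k(S, r) = -3 (k(S, r) = -3*((⅓)*(-3) + √(4 + 0)) = -3*(-1 + √4) = -3*(-1 + 2) = -3*1 = -3)
k(186, q(2)) - 1*48094 = -3 - 1*48094 = -3 - 48094 = -48097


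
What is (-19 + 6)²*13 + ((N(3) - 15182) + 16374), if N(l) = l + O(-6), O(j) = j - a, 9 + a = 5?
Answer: 3390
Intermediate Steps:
a = -4 (a = -9 + 5 = -4)
O(j) = 4 + j (O(j) = j - 1*(-4) = j + 4 = 4 + j)
N(l) = -2 + l (N(l) = l + (4 - 6) = l - 2 = -2 + l)
(-19 + 6)²*13 + ((N(3) - 15182) + 16374) = (-19 + 6)²*13 + (((-2 + 3) - 15182) + 16374) = (-13)²*13 + ((1 - 15182) + 16374) = 169*13 + (-15181 + 16374) = 2197 + 1193 = 3390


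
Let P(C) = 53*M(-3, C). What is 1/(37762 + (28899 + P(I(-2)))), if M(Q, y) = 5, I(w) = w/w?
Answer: 1/66926 ≈ 1.4942e-5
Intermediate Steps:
I(w) = 1
P(C) = 265 (P(C) = 53*5 = 265)
1/(37762 + (28899 + P(I(-2)))) = 1/(37762 + (28899 + 265)) = 1/(37762 + 29164) = 1/66926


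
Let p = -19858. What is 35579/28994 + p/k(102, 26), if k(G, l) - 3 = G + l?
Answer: -571102003/3798214 ≈ -150.36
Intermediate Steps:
k(G, l) = 3 + G + l (k(G, l) = 3 + (G + l) = 3 + G + l)
35579/28994 + p/k(102, 26) = 35579/28994 - 19858/(3 + 102 + 26) = 35579*(1/28994) - 19858/131 = 35579/28994 - 19858*1/131 = 35579/28994 - 19858/131 = -571102003/3798214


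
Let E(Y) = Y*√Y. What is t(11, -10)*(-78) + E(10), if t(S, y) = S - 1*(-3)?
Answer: -1092 + 10*√10 ≈ -1060.4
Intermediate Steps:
t(S, y) = 3 + S (t(S, y) = S + 3 = 3 + S)
E(Y) = Y^(3/2)
t(11, -10)*(-78) + E(10) = (3 + 11)*(-78) + 10^(3/2) = 14*(-78) + 10*√10 = -1092 + 10*√10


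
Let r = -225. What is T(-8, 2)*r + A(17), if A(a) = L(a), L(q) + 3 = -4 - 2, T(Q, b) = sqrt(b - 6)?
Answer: -9 - 450*I ≈ -9.0 - 450.0*I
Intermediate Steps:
T(Q, b) = sqrt(-6 + b)
L(q) = -9 (L(q) = -3 + (-4 - 2) = -3 - 6 = -9)
A(a) = -9
T(-8, 2)*r + A(17) = sqrt(-6 + 2)*(-225) - 9 = sqrt(-4)*(-225) - 9 = (2*I)*(-225) - 9 = -450*I - 9 = -9 - 450*I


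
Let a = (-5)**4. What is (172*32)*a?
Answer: 3440000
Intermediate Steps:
a = 625
(172*32)*a = (172*32)*625 = 5504*625 = 3440000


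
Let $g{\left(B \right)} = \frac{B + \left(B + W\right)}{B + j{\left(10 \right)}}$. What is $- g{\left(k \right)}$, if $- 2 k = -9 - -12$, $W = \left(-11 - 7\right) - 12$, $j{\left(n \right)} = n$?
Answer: $\frac{66}{17} \approx 3.8824$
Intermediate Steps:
$W = -30$ ($W = -18 - 12 = -30$)
$k = - \frac{3}{2}$ ($k = - \frac{-9 - -12}{2} = - \frac{-9 + 12}{2} = \left(- \frac{1}{2}\right) 3 = - \frac{3}{2} \approx -1.5$)
$g{\left(B \right)} = \frac{-30 + 2 B}{10 + B}$ ($g{\left(B \right)} = \frac{B + \left(B - 30\right)}{B + 10} = \frac{B + \left(-30 + B\right)}{10 + B} = \frac{-30 + 2 B}{10 + B}$)
$- g{\left(k \right)} = - \frac{2 \left(-15 - \frac{3}{2}\right)}{10 - \frac{3}{2}} = - \frac{2 \left(-33\right)}{\frac{17}{2} \cdot 2} = - \frac{2 \cdot 2 \left(-33\right)}{17 \cdot 2} = \left(-1\right) \left(- \frac{66}{17}\right) = \frac{66}{17}$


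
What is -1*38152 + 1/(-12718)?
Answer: -485217137/12718 ≈ -38152.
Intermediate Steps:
-1*38152 + 1/(-12718) = -38152 - 1/12718 = -485217137/12718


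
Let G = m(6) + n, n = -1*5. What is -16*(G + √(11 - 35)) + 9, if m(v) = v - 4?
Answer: 57 - 32*I*√6 ≈ 57.0 - 78.384*I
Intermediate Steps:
n = -5
m(v) = -4 + v
G = -3 (G = (-4 + 6) - 5 = 2 - 5 = -3)
-16*(G + √(11 - 35)) + 9 = -16*(-3 + √(11 - 35)) + 9 = -16*(-3 + √(-24)) + 9 = -16*(-3 + 2*I*√6) + 9 = (48 - 32*I*√6) + 9 = 57 - 32*I*√6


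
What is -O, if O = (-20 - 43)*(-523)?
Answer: -32949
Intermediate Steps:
O = 32949 (O = -63*(-523) = 32949)
-O = -1*32949 = -32949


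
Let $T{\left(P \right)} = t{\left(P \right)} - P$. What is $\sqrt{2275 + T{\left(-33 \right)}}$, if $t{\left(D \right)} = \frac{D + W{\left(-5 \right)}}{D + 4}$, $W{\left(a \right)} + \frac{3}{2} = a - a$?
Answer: $\frac{\sqrt{7768114}}{58} \approx 48.054$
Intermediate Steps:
$W{\left(a \right)} = - \frac{3}{2}$ ($W{\left(a \right)} = - \frac{3}{2} + \left(a - a\right) = - \frac{3}{2} + 0 = - \frac{3}{2}$)
$t{\left(D \right)} = \frac{- \frac{3}{2} + D}{4 + D}$ ($t{\left(D \right)} = \frac{D - \frac{3}{2}}{D + 4} = \frac{- \frac{3}{2} + D}{4 + D}$)
$T{\left(P \right)} = - P + \frac{- \frac{3}{2} + P}{4 + P}$ ($T{\left(P \right)} = \frac{- \frac{3}{2} + P}{4 + P} - P = - P + \frac{- \frac{3}{2} + P}{4 + P}$)
$\sqrt{2275 + T{\left(-33 \right)}} = \sqrt{2275 + \frac{- \frac{3}{2} - 33 - - 33 \left(4 - 33\right)}{4 - 33}} = \sqrt{2275 + \frac{- \frac{3}{2} - 33 - \left(-33\right) \left(-29\right)}{-29}} = \sqrt{2275 - \frac{- \frac{3}{2} - 33 - 957}{29}} = \sqrt{2275 - - \frac{1983}{58}} = \sqrt{2275 + \frac{1983}{58}} = \sqrt{\frac{133933}{58}} = \frac{\sqrt{7768114}}{58}$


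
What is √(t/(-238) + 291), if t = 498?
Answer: 6*√113645/119 ≈ 16.997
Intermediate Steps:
√(t/(-238) + 291) = √(498/(-238) + 291) = √(498*(-1/238) + 291) = √(-249/119 + 291) = √(34380/119) = 6*√113645/119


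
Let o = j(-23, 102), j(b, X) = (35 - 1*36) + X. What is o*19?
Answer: 1919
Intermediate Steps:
j(b, X) = -1 + X (j(b, X) = (35 - 36) + X = -1 + X)
o = 101 (o = -1 + 102 = 101)
o*19 = 101*19 = 1919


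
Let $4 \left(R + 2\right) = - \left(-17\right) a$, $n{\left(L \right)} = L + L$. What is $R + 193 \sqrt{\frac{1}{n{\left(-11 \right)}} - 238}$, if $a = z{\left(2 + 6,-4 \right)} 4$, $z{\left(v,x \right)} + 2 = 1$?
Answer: $-19 + \frac{193 i \sqrt{115214}}{22} \approx -19.0 + 2977.7 i$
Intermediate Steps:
$n{\left(L \right)} = 2 L$
$z{\left(v,x \right)} = -1$ ($z{\left(v,x \right)} = -2 + 1 = -1$)
$a = -4$ ($a = \left(-1\right) 4 = -4$)
$R = -19$ ($R = -2 + \frac{\left(-1\right) \left(\left(-17\right) \left(-4\right)\right)}{4} = -2 + \frac{\left(-1\right) 68}{4} = -2 + \frac{1}{4} \left(-68\right) = -2 - 17 = -19$)
$R + 193 \sqrt{\frac{1}{n{\left(-11 \right)}} - 238} = -19 + 193 \sqrt{\frac{1}{2 \left(-11\right)} - 238} = -19 + 193 \sqrt{\frac{1}{-22} - 238} = -19 + 193 \sqrt{- \frac{1}{22} - 238} = -19 + 193 \sqrt{- \frac{5237}{22}} = -19 + 193 \frac{i \sqrt{115214}}{22} = -19 + \frac{193 i \sqrt{115214}}{22}$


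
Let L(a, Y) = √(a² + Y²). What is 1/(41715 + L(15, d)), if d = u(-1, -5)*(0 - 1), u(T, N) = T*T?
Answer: 41715/1740140999 - √226/1740140999 ≈ 2.3964e-5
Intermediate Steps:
u(T, N) = T²
d = -1 (d = (-1)²*(0 - 1) = 1*(-1) = -1)
L(a, Y) = √(Y² + a²)
1/(41715 + L(15, d)) = 1/(41715 + √((-1)² + 15²)) = 1/(41715 + √(1 + 225)) = 1/(41715 + √226)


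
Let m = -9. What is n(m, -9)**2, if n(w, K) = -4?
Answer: 16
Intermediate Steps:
n(m, -9)**2 = (-4)**2 = 16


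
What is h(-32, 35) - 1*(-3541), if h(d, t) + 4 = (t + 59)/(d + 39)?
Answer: 24853/7 ≈ 3550.4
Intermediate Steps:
h(d, t) = -4 + (59 + t)/(39 + d) (h(d, t) = -4 + (t + 59)/(d + 39) = -4 + (59 + t)/(39 + d))
h(-32, 35) - 1*(-3541) = (-97 + 35 - 4*(-32))/(39 - 32) - 1*(-3541) = (-97 + 35 + 128)/7 + 3541 = (⅐)*66 + 3541 = 66/7 + 3541 = 24853/7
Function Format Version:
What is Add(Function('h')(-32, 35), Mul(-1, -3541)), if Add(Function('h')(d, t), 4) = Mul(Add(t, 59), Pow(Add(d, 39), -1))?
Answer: Rational(24853, 7) ≈ 3550.4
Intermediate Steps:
Function('h')(d, t) = Add(-4, Mul(Pow(Add(39, d), -1), Add(59, t))) (Function('h')(d, t) = Add(-4, Mul(Add(t, 59), Pow(Add(d, 39), -1))) = Add(-4, Mul(Add(59, t), Pow(Add(39, d), -1))) = Add(-4, Mul(Pow(Add(39, d), -1), Add(59, t))))
Add(Function('h')(-32, 35), Mul(-1, -3541)) = Add(Mul(Pow(Add(39, -32), -1), Add(-97, 35, Mul(-4, -32))), Mul(-1, -3541)) = Add(Mul(Pow(7, -1), Add(-97, 35, 128)), 3541) = Add(Mul(Rational(1, 7), 66), 3541) = Add(Rational(66, 7), 3541) = Rational(24853, 7)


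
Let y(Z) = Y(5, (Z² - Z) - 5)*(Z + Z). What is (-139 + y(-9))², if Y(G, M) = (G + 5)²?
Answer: 3759721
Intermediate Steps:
Y(G, M) = (5 + G)²
y(Z) = 200*Z (y(Z) = (5 + 5)²*(Z + Z) = 10²*(2*Z) = 100*(2*Z) = 200*Z)
(-139 + y(-9))² = (-139 + 200*(-9))² = (-139 - 1800)² = (-1939)² = 3759721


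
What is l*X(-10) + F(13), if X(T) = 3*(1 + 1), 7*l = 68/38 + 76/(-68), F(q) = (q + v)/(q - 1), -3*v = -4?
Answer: 20585/11628 ≈ 1.7703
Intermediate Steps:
v = 4/3 (v = -⅓*(-4) = 4/3 ≈ 1.3333)
F(q) = (4/3 + q)/(-1 + q) (F(q) = (q + 4/3)/(q - 1) = (4/3 + q)/(-1 + q))
l = 31/323 (l = (68/38 + 76/(-68))/7 = (68*(1/38) + 76*(-1/68))/7 = (34/19 - 19/17)/7 = (⅐)*(217/323) = 31/323 ≈ 0.095975)
X(T) = 6 (X(T) = 3*2 = 6)
l*X(-10) + F(13) = (31/323)*6 + (4/3 + 13)/(-1 + 13) = 186/323 + (43/3)/12 = 186/323 + (1/12)*(43/3) = 186/323 + 43/36 = 20585/11628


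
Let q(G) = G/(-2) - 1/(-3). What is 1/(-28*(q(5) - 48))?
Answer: 3/4214 ≈ 0.00071191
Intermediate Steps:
q(G) = ⅓ - G/2 (q(G) = G*(-½) - 1*(-⅓) = -G/2 + ⅓ = ⅓ - G/2)
1/(-28*(q(5) - 48)) = 1/(-28*((⅓ - ½*5) - 48)) = 1/(-28*((⅓ - 5/2) - 48)) = 1/(-28*(-13/6 - 48)) = 1/(-28*(-301/6)) = 1/(4214/3) = 3/4214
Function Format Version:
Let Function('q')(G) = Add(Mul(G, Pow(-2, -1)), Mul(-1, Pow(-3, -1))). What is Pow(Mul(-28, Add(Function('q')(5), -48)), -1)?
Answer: Rational(3, 4214) ≈ 0.00071191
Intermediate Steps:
Function('q')(G) = Add(Rational(1, 3), Mul(Rational(-1, 2), G)) (Function('q')(G) = Add(Mul(G, Rational(-1, 2)), Mul(-1, Rational(-1, 3))) = Add(Mul(Rational(-1, 2), G), Rational(1, 3)) = Add(Rational(1, 3), Mul(Rational(-1, 2), G)))
Pow(Mul(-28, Add(Function('q')(5), -48)), -1) = Pow(Mul(-28, Add(Add(Rational(1, 3), Mul(Rational(-1, 2), 5)), -48)), -1) = Pow(Mul(-28, Add(Add(Rational(1, 3), Rational(-5, 2)), -48)), -1) = Pow(Mul(-28, Add(Rational(-13, 6), -48)), -1) = Pow(Mul(-28, Rational(-301, 6)), -1) = Pow(Rational(4214, 3), -1) = Rational(3, 4214)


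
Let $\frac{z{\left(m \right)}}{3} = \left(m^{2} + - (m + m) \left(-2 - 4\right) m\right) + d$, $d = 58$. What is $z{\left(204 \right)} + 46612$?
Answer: $1669810$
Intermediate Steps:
$z{\left(m \right)} = 174 + 39 m^{2}$ ($z{\left(m \right)} = 3 \left(\left(m^{2} + - (m + m) \left(-2 - 4\right) m\right) + 58\right) = 3 \left(\left(m^{2} + - 2 m \left(-6\right) m\right) + 58\right) = 3 \left(\left(m^{2} + 12 m m\right) + 58\right) = 3 \left(\left(m^{2} + 12 m^{2}\right) + 58\right) = 3 \left(13 m^{2} + 58\right) = 3 \left(58 + 13 m^{2}\right) = 174 + 39 m^{2}$)
$z{\left(204 \right)} + 46612 = \left(174 + 39 \cdot 204^{2}\right) + 46612 = \left(174 + 39 \cdot 41616\right) + 46612 = \left(174 + 1623024\right) + 46612 = 1623198 + 46612 = 1669810$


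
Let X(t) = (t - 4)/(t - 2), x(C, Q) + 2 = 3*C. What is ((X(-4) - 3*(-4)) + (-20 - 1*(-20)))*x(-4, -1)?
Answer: -560/3 ≈ -186.67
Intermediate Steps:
x(C, Q) = -2 + 3*C
X(t) = (-4 + t)/(-2 + t)
((X(-4) - 3*(-4)) + (-20 - 1*(-20)))*x(-4, -1) = (((-4 - 4)/(-2 - 4) - 3*(-4)) + (-20 - 1*(-20)))*(-2 + 3*(-4)) = ((-8/(-6) + 12) + (-20 + 20))*(-2 - 12) = ((-⅙*(-8) + 12) + 0)*(-14) = ((4/3 + 12) + 0)*(-14) = (40/3 + 0)*(-14) = (40/3)*(-14) = -560/3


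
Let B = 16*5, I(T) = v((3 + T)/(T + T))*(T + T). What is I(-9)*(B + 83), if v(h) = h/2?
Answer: -489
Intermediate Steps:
v(h) = h/2 (v(h) = h*(½) = h/2)
I(T) = 3/2 + T/2 (I(T) = (((3 + T)/(T + T))/2)*(T + T) = (((3 + T)/((2*T)))/2)*(2*T) = (((3 + T)*(1/(2*T)))/2)*(2*T) = (((3 + T)/(2*T))/2)*(2*T) = ((3 + T)/(4*T))*(2*T) = 3/2 + T/2)
B = 80
I(-9)*(B + 83) = (3/2 + (½)*(-9))*(80 + 83) = (3/2 - 9/2)*163 = -3*163 = -489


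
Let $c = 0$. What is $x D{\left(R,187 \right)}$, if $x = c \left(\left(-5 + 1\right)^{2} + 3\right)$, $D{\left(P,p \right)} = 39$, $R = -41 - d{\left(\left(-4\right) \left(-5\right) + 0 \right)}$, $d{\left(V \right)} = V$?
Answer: $0$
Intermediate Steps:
$R = -61$ ($R = -41 - \left(\left(-4\right) \left(-5\right) + 0\right) = -41 - \left(20 + 0\right) = -41 - 20 = -61$)
$x = 0$ ($x = 0 \left(\left(-5 + 1\right)^{2} + 3\right) = 0 \left(\left(-4\right)^{2} + 3\right) = 0 \left(16 + 3\right) = 0 \cdot 19 = 0$)
$x D{\left(R,187 \right)} = 0 \cdot 39 = 0$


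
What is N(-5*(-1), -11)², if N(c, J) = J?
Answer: 121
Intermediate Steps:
N(-5*(-1), -11)² = (-11)² = 121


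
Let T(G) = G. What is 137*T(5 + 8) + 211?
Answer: 1992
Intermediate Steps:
137*T(5 + 8) + 211 = 137*(5 + 8) + 211 = 137*13 + 211 = 1781 + 211 = 1992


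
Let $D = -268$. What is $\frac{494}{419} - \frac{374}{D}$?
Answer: $\frac{144549}{56146} \approx 2.5745$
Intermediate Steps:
$\frac{494}{419} - \frac{374}{D} = \frac{494}{419} - \frac{374}{-268} = 494 \cdot \frac{1}{419} - - \frac{187}{134} = \frac{494}{419} + \frac{187}{134} = \frac{144549}{56146}$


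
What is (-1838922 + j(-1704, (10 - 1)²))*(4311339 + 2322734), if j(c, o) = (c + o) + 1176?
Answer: -12202508219937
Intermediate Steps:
j(c, o) = 1176 + c + o
(-1838922 + j(-1704, (10 - 1)²))*(4311339 + 2322734) = (-1838922 + (1176 - 1704 + (10 - 1)²))*(4311339 + 2322734) = (-1838922 + (1176 - 1704 + 9²))*6634073 = (-1838922 + (1176 - 1704 + 81))*6634073 = (-1838922 - 447)*6634073 = -1839369*6634073 = -12202508219937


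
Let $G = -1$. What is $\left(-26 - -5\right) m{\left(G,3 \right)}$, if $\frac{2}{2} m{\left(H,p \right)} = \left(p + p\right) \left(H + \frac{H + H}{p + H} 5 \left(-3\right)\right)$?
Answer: $-1764$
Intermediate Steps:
$m{\left(H,p \right)} = 2 p \left(H - \frac{30 H}{H + p}\right)$ ($m{\left(H,p \right)} = \left(p + p\right) \left(H + \frac{H + H}{p + H} 5 \left(-3\right)\right) = 2 p \left(H + \frac{2 H}{H + p} 5 \left(-3\right)\right) = 2 p \left(H + \frac{10 H}{H + p} \left(-3\right)\right) = 2 p \left(H - \frac{30 H}{H + p}\right)$)
$\left(-26 - -5\right) m{\left(G,3 \right)} = \left(-26 - -5\right) 2 \left(-1\right) 3 \frac{1}{-1 + 3} \left(-30 - 1 + 3\right) = \left(-26 + 5\right) 2 \left(-1\right) 3 \cdot \frac{1}{2} \left(-28\right) = - 21 \cdot 2 \left(-1\right) 3 \cdot \frac{1}{2} \left(-28\right) = \left(-21\right) 84 = -1764$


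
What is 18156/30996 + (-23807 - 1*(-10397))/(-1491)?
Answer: 250979/26199 ≈ 9.5797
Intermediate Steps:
18156/30996 + (-23807 - 1*(-10397))/(-1491) = 18156*(1/30996) + (-23807 + 10397)*(-1/1491) = 1513/2583 - 13410*(-1/1491) = 1513/2583 + 4470/497 = 250979/26199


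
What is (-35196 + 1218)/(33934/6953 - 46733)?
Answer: 78749678/108300205 ≈ 0.72714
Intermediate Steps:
(-35196 + 1218)/(33934/6953 - 46733) = -33978/(33934*(1/6953) - 46733) = -33978/(33934/6953 - 46733) = -33978/(-324900615/6953) = -33978*(-6953/324900615) = 78749678/108300205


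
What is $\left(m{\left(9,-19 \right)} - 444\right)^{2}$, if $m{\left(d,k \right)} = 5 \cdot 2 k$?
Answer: $401956$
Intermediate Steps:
$m{\left(d,k \right)} = 10 k$
$\left(m{\left(9,-19 \right)} - 444\right)^{2} = \left(10 \left(-19\right) - 444\right)^{2} = \left(-190 - 444\right)^{2} = \left(-634\right)^{2} = 401956$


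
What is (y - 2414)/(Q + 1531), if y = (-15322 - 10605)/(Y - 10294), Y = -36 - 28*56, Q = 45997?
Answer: -28695845/565488144 ≈ -0.050745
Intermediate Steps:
Y = -1604 (Y = -36 - 1568 = -1604)
y = 25927/11898 (y = (-15322 - 10605)/(-1604 - 10294) = -25927/(-11898) = -25927*(-1/11898) = 25927/11898 ≈ 2.1791)
(y - 2414)/(Q + 1531) = (25927/11898 - 2414)/(45997 + 1531) = -28695845/11898/47528 = -28695845/11898*1/47528 = -28695845/565488144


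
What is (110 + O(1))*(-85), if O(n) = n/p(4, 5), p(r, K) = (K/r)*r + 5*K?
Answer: -56117/6 ≈ -9352.8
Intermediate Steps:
p(r, K) = 6*K (p(r, K) = K + 5*K = 6*K)
O(n) = n/30 (O(n) = n/((6*5)) = n/30)
(110 + O(1))*(-85) = (110 + (1/30)*1)*(-85) = (110 + 1/30)*(-85) = (3301/30)*(-85) = -56117/6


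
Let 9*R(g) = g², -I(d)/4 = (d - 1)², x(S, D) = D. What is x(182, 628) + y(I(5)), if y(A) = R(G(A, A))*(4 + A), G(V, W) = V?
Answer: -80036/3 ≈ -26679.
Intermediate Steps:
I(d) = -4*(-1 + d)² (I(d) = -4*(d - 1)² = -4*(-1 + d)²)
R(g) = g²/9
y(A) = A²*(4 + A)/9 (y(A) = (A²/9)*(4 + A) = A²*(4 + A)/9)
x(182, 628) + y(I(5)) = 628 + (-4*(-1 + 5)²)²*(4 - 4*(-1 + 5)²)/9 = 628 + (-4*4²)²*(4 - 4*4²)/9 = 628 + (-4*16)²*(4 - 4*16)/9 = 628 + (⅑)*(-64)²*(4 - 64) = 628 + (⅑)*4096*(-60) = 628 - 81920/3 = -80036/3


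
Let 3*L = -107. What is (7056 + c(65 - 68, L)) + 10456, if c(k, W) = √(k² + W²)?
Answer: 17512 + √11530/3 ≈ 17548.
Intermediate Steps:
L = -107/3 (L = (⅓)*(-107) = -107/3 ≈ -35.667)
c(k, W) = √(W² + k²)
(7056 + c(65 - 68, L)) + 10456 = (7056 + √((-107/3)² + (65 - 68)²)) + 10456 = (7056 + √(11449/9 + (-3)²)) + 10456 = (7056 + √(11449/9 + 9)) + 10456 = (7056 + √(11530/9)) + 10456 = (7056 + √11530/3) + 10456 = 17512 + √11530/3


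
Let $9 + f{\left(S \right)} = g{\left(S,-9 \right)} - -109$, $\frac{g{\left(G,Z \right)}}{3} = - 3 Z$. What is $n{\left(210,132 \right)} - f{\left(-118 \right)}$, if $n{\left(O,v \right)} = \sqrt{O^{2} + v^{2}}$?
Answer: $-181 + 6 \sqrt{1709} \approx 67.04$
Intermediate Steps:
$g{\left(G,Z \right)} = - 9 Z$ ($g{\left(G,Z \right)} = 3 \left(- 3 Z\right) = - 9 Z$)
$f{\left(S \right)} = 181$ ($f{\left(S \right)} = -9 - -190 = -9 + \left(81 + 109\right) = -9 + 190 = 181$)
$n{\left(210,132 \right)} - f{\left(-118 \right)} = \sqrt{210^{2} + 132^{2}} - 181 = \sqrt{44100 + 17424} - 181 = \sqrt{61524} - 181 = 6 \sqrt{1709} - 181 = -181 + 6 \sqrt{1709}$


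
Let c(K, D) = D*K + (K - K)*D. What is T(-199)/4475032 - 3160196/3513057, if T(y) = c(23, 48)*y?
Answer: -1864222849618/1965130311603 ≈ -0.94865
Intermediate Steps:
c(K, D) = D*K (c(K, D) = D*K + 0*D = D*K + 0 = D*K)
T(y) = 1104*y (T(y) = (48*23)*y = 1104*y)
T(-199)/4475032 - 3160196/3513057 = (1104*(-199))/4475032 - 3160196/3513057 = -219696*1/4475032 - 3160196*1/3513057 = -27462/559379 - 3160196/3513057 = -1864222849618/1965130311603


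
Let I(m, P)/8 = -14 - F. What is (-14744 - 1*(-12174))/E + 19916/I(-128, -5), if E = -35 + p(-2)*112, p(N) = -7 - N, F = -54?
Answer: 633621/9520 ≈ 66.557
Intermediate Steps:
I(m, P) = 320 (I(m, P) = 8*(-14 - 1*(-54)) = 8*(-14 + 54) = 8*40 = 320)
E = -595 (E = -35 + (-7 - 1*(-2))*112 = -35 + (-7 + 2)*112 = -35 - 5*112 = -35 - 560 = -595)
(-14744 - 1*(-12174))/E + 19916/I(-128, -5) = (-14744 - 1*(-12174))/(-595) + 19916/320 = (-14744 + 12174)*(-1/595) + 19916*(1/320) = -2570*(-1/595) + 4979/80 = 514/119 + 4979/80 = 633621/9520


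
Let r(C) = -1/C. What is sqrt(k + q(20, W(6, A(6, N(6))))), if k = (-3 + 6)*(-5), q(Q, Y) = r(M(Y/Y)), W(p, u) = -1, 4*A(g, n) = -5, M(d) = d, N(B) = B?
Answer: 4*I ≈ 4.0*I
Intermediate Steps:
A(g, n) = -5/4 (A(g, n) = (1/4)*(-5) = -5/4)
q(Q, Y) = -1 (q(Q, Y) = -1/(Y/Y) = -1/1 = -1*1 = -1)
k = -15 (k = 3*(-5) = -15)
sqrt(k + q(20, W(6, A(6, N(6))))) = sqrt(-15 - 1) = sqrt(-16) = 4*I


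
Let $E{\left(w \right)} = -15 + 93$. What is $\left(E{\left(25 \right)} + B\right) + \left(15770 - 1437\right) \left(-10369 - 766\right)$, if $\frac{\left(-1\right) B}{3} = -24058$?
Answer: $-159525703$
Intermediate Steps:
$E{\left(w \right)} = 78$
$B = 72174$ ($B = \left(-3\right) \left(-24058\right) = 72174$)
$\left(E{\left(25 \right)} + B\right) + \left(15770 - 1437\right) \left(-10369 - 766\right) = \left(78 + 72174\right) + \left(15770 - 1437\right) \left(-10369 - 766\right) = 72252 + 14333 \left(-11135\right) = 72252 - 159597955 = -159525703$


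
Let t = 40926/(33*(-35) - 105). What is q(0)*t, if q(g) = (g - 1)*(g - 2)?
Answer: -6821/105 ≈ -64.962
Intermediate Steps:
q(g) = (-1 + g)*(-2 + g)
t = -6821/210 (t = 40926/(-1155 - 105) = 40926/(-1260) = 40926*(-1/1260) = -6821/210 ≈ -32.481)
q(0)*t = (2 + 0² - 3*0)*(-6821/210) = (2 + 0 + 0)*(-6821/210) = 2*(-6821/210) = -6821/105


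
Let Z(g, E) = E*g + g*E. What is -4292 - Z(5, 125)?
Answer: -5542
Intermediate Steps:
Z(g, E) = 2*E*g (Z(g, E) = E*g + E*g = 2*E*g)
-4292 - Z(5, 125) = -4292 - 2*125*5 = -4292 - 1*1250 = -4292 - 1250 = -5542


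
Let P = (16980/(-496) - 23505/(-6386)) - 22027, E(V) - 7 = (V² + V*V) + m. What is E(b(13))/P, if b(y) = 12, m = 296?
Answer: -7548252/281719069 ≈ -0.026794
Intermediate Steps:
E(V) = 303 + 2*V² (E(V) = 7 + ((V² + V*V) + 296) = 7 + ((V² + V²) + 296) = 7 + (2*V² + 296) = 7 + (296 + 2*V²) = 303 + 2*V²)
P = -281719069/12772 (P = (16980*(-1/496) - 23505*(-1/6386)) - 22027 = (-4245/124 + 23505/6386) - 22027 = -390225/12772 - 22027 = -281719069/12772 ≈ -22058.)
E(b(13))/P = (303 + 2*12²)/(-281719069/12772) = (303 + 2*144)*(-12772/281719069) = (303 + 288)*(-12772/281719069) = 591*(-12772/281719069) = -7548252/281719069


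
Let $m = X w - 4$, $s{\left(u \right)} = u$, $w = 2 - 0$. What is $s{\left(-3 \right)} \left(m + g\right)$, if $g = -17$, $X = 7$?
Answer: $21$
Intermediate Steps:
$w = 2$ ($w = 2 + 0 = 2$)
$m = 10$ ($m = 7 \cdot 2 - 4 = 14 - 4 = 10$)
$s{\left(-3 \right)} \left(m + g\right) = - 3 \left(10 - 17\right) = \left(-3\right) \left(-7\right) = 21$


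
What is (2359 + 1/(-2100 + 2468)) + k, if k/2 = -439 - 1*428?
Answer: 230001/368 ≈ 625.00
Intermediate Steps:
k = -1734 (k = 2*(-439 - 1*428) = 2*(-439 - 428) = 2*(-867) = -1734)
(2359 + 1/(-2100 + 2468)) + k = (2359 + 1/(-2100 + 2468)) - 1734 = (2359 + 1/368) - 1734 = 868113/368 - 1734 = 230001/368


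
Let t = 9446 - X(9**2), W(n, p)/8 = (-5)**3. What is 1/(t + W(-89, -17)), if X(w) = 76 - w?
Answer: 1/8451 ≈ 0.00011833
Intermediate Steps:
W(n, p) = -1000 (W(n, p) = 8*(-5)**3 = 8*(-125) = -1000)
t = 9451 (t = 9446 - (76 - 1*9**2) = 9446 - (76 - 1*81) = 9446 - (76 - 81) = 9446 - 1*(-5) = 9446 + 5 = 9451)
1/(t + W(-89, -17)) = 1/(9451 - 1000) = 1/8451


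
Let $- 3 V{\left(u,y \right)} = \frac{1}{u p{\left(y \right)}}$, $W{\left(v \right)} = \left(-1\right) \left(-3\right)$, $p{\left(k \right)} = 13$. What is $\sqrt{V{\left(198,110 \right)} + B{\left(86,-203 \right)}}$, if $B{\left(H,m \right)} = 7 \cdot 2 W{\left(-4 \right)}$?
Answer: $\frac{\sqrt{278269134}}{2574} \approx 6.4807$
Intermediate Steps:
$W{\left(v \right)} = 3$
$V{\left(u,y \right)} = - \frac{1}{39 u}$ ($V{\left(u,y \right)} = - \frac{\frac{1}{u} \frac{1}{13}}{3} = - \frac{\frac{1}{13} \frac{1}{u}}{3} = - \frac{1}{39 u}$)
$B{\left(H,m \right)} = 42$ ($B{\left(H,m \right)} = 7 \cdot 2 \cdot 3 = 14 \cdot 3 = 42$)
$\sqrt{V{\left(198,110 \right)} + B{\left(86,-203 \right)}} = \sqrt{- \frac{1}{39 \cdot 198} + 42} = \sqrt{\left(- \frac{1}{39}\right) \frac{1}{198} + 42} = \sqrt{- \frac{1}{7722} + 42} = \sqrt{\frac{324323}{7722}} = \frac{\sqrt{278269134}}{2574}$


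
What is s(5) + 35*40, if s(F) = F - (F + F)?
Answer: 1395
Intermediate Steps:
s(F) = -F (s(F) = F - 2*F = -F)
s(5) + 35*40 = -1*5 + 35*40 = -5 + 1400 = 1395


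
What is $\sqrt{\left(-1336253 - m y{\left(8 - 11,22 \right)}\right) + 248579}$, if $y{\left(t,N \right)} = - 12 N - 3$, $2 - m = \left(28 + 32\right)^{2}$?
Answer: $2 i \sqrt{512085} \approx 1431.2 i$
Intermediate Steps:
$m = -3598$ ($m = 2 - \left(28 + 32\right)^{2} = 2 - 60^{2} = 2 - 3600 = -3598$)
$y{\left(t,N \right)} = -3 - 12 N$
$\sqrt{\left(-1336253 - m y{\left(8 - 11,22 \right)}\right) + 248579} = \sqrt{\left(-1336253 - - 3598 \left(-3 - 264\right)\right) + 248579} = \sqrt{\left(-1336253 - \left(-3598\right) \left(-267\right)\right) + 248579} = \sqrt{\left(-1336253 - 960666\right) + 248579} = \sqrt{-2296919 + 248579} = \sqrt{-2048340} = 2 i \sqrt{512085}$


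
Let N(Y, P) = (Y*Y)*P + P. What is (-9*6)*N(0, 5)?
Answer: -270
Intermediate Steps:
N(Y, P) = P + P*Y² (N(Y, P) = Y²*P + P = P*Y² + P = P + P*Y²)
(-9*6)*N(0, 5) = (-9*6)*(5*(1 + 0²)) = -270*(1 + 0) = -270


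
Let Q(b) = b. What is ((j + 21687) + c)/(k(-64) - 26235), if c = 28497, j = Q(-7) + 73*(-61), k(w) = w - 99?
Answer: -22862/13199 ≈ -1.7321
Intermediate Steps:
k(w) = -99 + w
j = -4460 (j = -7 + 73*(-61) = -7 - 4453 = -4460)
((j + 21687) + c)/(k(-64) - 26235) = ((-4460 + 21687) + 28497)/((-99 - 64) - 26235) = (17227 + 28497)/(-163 - 26235) = 45724/(-26398) = 45724*(-1/26398) = -22862/13199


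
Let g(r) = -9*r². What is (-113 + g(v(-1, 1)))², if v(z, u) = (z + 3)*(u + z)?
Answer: 12769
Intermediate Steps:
v(z, u) = (3 + z)*(u + z)
(-113 + g(v(-1, 1)))² = (-113 - 9*((-1)² + 3*1 + 3*(-1) + 1*(-1))²)² = (-113 - 9*(1 + 3 - 3 - 1)²)² = (-113 - 9*0²)² = (-113 - 9*0)² = (-113 + 0)² = (-113)² = 12769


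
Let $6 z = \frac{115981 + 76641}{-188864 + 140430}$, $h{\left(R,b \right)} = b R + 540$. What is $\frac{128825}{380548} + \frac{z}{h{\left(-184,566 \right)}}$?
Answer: $\frac{484837812154757}{1432179878731896} \approx 0.33853$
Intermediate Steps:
$h{\left(R,b \right)} = 540 + R b$ ($h{\left(R,b \right)} = R b + 540 = 540 + R b$)
$z = - \frac{96311}{145302}$ ($z = \frac{\left(115981 + 76641\right) \frac{1}{-188864 + 140430}}{6} = \frac{192622 \frac{1}{-48434}}{6} = \frac{192622 \left(- \frac{1}{48434}\right)}{6} = \frac{1}{6} \left(- \frac{96311}{24217}\right) = - \frac{96311}{145302} \approx -0.66283$)
$\frac{128825}{380548} + \frac{z}{h{\left(-184,566 \right)}} = \frac{128825}{380548} - \frac{96311}{145302 \left(540 - 104144\right)} = 128825 \cdot \frac{1}{380548} - \frac{96311}{145302 \left(540 - 104144\right)} = \frac{128825}{380548} - \frac{96311}{145302 \left(-103604\right)} = \frac{128825}{380548} - - \frac{96311}{15053868408} = \frac{128825}{380548} + \frac{96311}{15053868408} = \frac{484837812154757}{1432179878731896}$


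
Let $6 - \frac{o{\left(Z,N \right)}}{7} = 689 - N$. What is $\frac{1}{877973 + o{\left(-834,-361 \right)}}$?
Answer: $\frac{1}{870665} \approx 1.1485 \cdot 10^{-6}$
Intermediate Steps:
$o{\left(Z,N \right)} = -4781 + 7 N$ ($o{\left(Z,N \right)} = 42 - 7 \left(689 - N\right) = 42 + \left(-4823 + 7 N\right) = -4781 + 7 N$)
$\frac{1}{877973 + o{\left(-834,-361 \right)}} = \frac{1}{877973 + \left(-4781 + 7 \left(-361\right)\right)} = \frac{1}{877973 - 7308} = \frac{1}{870665}$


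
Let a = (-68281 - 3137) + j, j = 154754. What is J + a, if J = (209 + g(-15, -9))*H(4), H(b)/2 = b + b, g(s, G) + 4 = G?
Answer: 86472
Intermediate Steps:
g(s, G) = -4 + G
H(b) = 4*b (H(b) = 2*(b + b) = 2*(2*b) = 4*b)
a = 83336 (a = (-68281 - 3137) + 154754 = -71418 + 154754 = 83336)
J = 3136 (J = (209 + (-4 - 9))*(4*4) = (209 - 13)*16 = 196*16 = 3136)
J + a = 3136 + 83336 = 86472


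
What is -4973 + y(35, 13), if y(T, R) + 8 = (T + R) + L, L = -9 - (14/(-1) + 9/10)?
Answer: -49289/10 ≈ -4928.9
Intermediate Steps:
L = 41/10 (L = -9 - (14*(-1) + 9*(⅒)) = -9 - (-14 + 9/10) = -9 - 1*(-131/10) = -9 + 131/10 = 41/10 ≈ 4.1000)
y(T, R) = -39/10 + R + T (y(T, R) = -8 + ((T + R) + 41/10) = -8 + ((R + T) + 41/10) = -8 + (41/10 + R + T) = -39/10 + R + T)
-4973 + y(35, 13) = -4973 + (-39/10 + 13 + 35) = -4973 + 441/10 = -49289/10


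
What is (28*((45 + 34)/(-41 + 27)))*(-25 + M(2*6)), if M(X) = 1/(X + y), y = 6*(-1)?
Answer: 11771/3 ≈ 3923.7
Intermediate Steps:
y = -6
M(X) = 1/(-6 + X) (M(X) = 1/(X - 6) = 1/(-6 + X))
(28*((45 + 34)/(-41 + 27)))*(-25 + M(2*6)) = (28*((45 + 34)/(-41 + 27)))*(-25 + 1/(-6 + 2*6)) = (28*(79/(-14)))*(-25 + 1/(-6 + 12)) = (28*(79*(-1/14)))*(-25 + 1/6) = (28*(-79/14))*(-25 + ⅙) = -158*(-149/6) = 11771/3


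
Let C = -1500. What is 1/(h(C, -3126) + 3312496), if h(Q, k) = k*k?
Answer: 1/13084372 ≈ 7.6427e-8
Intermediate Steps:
h(Q, k) = k²
1/(h(C, -3126) + 3312496) = 1/((-3126)² + 3312496) = 1/(9771876 + 3312496) = 1/13084372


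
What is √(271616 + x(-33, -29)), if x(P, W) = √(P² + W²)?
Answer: √(271616 + √1930) ≈ 521.21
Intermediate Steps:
√(271616 + x(-33, -29)) = √(271616 + √((-33)² + (-29)²)) = √(271616 + √(1089 + 841)) = √(271616 + √1930)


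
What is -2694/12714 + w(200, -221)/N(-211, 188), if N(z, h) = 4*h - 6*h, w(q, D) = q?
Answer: -74078/99593 ≈ -0.74381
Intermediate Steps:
N(z, h) = -2*h
-2694/12714 + w(200, -221)/N(-211, 188) = -2694/12714 + 200/((-2*188)) = -2694*1/12714 + 200/(-376) = -449/2119 + 200*(-1/376) = -449/2119 - 25/47 = -74078/99593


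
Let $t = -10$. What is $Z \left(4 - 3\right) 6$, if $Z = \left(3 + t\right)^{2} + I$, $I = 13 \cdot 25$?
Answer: $2244$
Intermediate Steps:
$I = 325$
$Z = 374$ ($Z = \left(3 - 10\right)^{2} + 325 = \left(-7\right)^{2} + 325 = 49 + 325 = 374$)
$Z \left(4 - 3\right) 6 = 374 \left(4 - 3\right) 6 = 374 \cdot 1 \cdot 6 = 374 \cdot 6 = 2244$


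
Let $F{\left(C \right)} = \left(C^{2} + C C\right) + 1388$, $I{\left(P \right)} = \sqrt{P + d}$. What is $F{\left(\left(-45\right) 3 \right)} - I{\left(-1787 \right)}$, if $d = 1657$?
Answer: $37838 - i \sqrt{130} \approx 37838.0 - 11.402 i$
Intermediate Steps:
$I{\left(P \right)} = \sqrt{1657 + P}$ ($I{\left(P \right)} = \sqrt{P + 1657} = \sqrt{1657 + P}$)
$F{\left(C \right)} = 1388 + 2 C^{2}$ ($F{\left(C \right)} = \left(C^{2} + C^{2}\right) + 1388 = 2 C^{2} + 1388 = 1388 + 2 C^{2}$)
$F{\left(\left(-45\right) 3 \right)} - I{\left(-1787 \right)} = \left(1388 + 2 \left(\left(-45\right) 3\right)^{2}\right) - \sqrt{1657 - 1787} = \left(1388 + 2 \left(-135\right)^{2}\right) - \sqrt{-130} = \left(1388 + 2 \cdot 18225\right) - i \sqrt{130} = \left(1388 + 36450\right) - i \sqrt{130} = 37838 - i \sqrt{130}$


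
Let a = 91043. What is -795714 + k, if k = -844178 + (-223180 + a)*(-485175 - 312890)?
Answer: 105452275013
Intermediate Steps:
k = 105453070727 (k = -844178 + (-223180 + 91043)*(-485175 - 312890) = -844178 - 132137*(-798065) = -844178 + 105453914905 = 105453070727)
-795714 + k = -795714 + 105453070727 = 105452275013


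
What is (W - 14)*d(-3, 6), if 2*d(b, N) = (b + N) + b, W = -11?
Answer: 0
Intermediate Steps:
d(b, N) = b + N/2 (d(b, N) = ((b + N) + b)/2 = ((N + b) + b)/2 = (N + 2*b)/2 = b + N/2)
(W - 14)*d(-3, 6) = (-11 - 14)*(-3 + (½)*6) = -25*(-3 + 3) = -25*0 = 0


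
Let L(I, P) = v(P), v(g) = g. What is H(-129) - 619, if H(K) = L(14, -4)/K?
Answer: -79847/129 ≈ -618.97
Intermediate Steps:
L(I, P) = P
H(K) = -4/K
H(-129) - 619 = -4/(-129) - 619 = -4*(-1/129) - 619 = 4/129 - 619 = -79847/129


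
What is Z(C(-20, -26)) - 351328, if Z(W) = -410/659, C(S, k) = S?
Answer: -231525562/659 ≈ -3.5133e+5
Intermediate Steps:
Z(W) = -410/659 (Z(W) = -410*1/659 = -410/659)
Z(C(-20, -26)) - 351328 = -410/659 - 351328 = -231525562/659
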